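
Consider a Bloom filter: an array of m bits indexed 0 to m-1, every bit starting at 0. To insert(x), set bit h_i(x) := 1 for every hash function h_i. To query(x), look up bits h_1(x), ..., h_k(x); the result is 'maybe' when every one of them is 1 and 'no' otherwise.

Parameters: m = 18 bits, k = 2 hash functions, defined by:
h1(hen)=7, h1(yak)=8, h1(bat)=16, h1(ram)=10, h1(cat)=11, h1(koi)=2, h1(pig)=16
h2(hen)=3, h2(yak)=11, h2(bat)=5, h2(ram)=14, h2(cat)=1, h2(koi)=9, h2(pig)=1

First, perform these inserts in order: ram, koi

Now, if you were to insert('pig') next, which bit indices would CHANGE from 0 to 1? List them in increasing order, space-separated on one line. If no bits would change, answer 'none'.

Answer: 1 16

Derivation:
Start: bits=000000000000000000
After insert 'ram': sets bits 10 14 -> bits=000000000010001000
After insert 'koi': sets bits 2 9 -> bits=001000000110001000
insert 'pig' would touch bits 1 16; currently bit1=0, bit16=0
Bits that are 0 among those (would change 0->1): 1 16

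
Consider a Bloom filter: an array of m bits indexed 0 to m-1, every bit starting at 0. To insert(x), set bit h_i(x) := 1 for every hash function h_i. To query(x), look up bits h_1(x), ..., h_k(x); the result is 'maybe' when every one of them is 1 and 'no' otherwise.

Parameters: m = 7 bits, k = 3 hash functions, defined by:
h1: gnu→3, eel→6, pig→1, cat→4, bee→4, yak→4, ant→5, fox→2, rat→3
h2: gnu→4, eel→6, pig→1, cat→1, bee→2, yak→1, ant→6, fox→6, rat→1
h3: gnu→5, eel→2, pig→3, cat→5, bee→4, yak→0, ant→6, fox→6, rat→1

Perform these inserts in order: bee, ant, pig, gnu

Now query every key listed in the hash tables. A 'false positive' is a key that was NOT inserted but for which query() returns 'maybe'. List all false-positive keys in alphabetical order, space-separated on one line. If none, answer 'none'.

Start: bits=0000000
After insert 'bee': sets bits 2 4 -> bits=0010100
After insert 'ant': sets bits 5 6 -> bits=0010111
After insert 'pig': sets bits 1 3 -> bits=0111111
After insert 'gnu': sets bits 3 4 5 -> bits=0111111
Not inserted: cat eel fox rat yak — query each against bits=0111111:
query cat: checks bit1=1, bit4=1, bit5=1 (all 1) -> maybe => FALSE POSITIVE
query eel: checks bit2=1, bit6=1 (all 1) -> maybe => FALSE POSITIVE
query fox: checks bit2=1, bit6=1 (all 1) -> maybe => FALSE POSITIVE
query rat: checks bit1=1, bit3=1 (all 1) -> maybe => FALSE POSITIVE
query yak: checks bit0=0, bit1=1, bit4=1 (has a 0) -> no => not a false positive
False positives (alphabetical): cat eel fox rat

Answer: cat eel fox rat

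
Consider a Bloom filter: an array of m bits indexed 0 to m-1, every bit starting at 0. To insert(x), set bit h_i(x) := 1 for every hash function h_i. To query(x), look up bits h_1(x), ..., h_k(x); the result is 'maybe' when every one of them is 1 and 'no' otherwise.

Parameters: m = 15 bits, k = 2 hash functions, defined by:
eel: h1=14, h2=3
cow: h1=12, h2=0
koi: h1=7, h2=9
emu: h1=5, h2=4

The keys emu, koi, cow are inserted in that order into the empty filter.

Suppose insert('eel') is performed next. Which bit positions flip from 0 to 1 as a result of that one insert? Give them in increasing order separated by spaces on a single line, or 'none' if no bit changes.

Answer: 3 14

Derivation:
Start: bits=000000000000000
After insert 'emu': sets bits 4 5 -> bits=000011000000000
After insert 'koi': sets bits 7 9 -> bits=000011010100000
After insert 'cow': sets bits 0 12 -> bits=100011010100100
insert 'eel' would touch bits 3 14; currently bit3=0, bit14=0
Bits that are 0 among those (would change 0->1): 3 14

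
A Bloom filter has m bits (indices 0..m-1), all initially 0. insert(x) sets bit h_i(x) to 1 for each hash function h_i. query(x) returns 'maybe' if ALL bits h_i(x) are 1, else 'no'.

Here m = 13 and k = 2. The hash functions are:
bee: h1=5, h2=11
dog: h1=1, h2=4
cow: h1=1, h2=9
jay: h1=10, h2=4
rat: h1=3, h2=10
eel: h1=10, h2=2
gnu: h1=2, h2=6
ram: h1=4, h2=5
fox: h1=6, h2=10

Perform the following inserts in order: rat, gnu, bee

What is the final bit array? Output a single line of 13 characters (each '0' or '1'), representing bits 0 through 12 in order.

Answer: 0011011000110

Derivation:
Start: bits=0000000000000
After insert 'rat': sets bits 3 10 -> bits=0001000000100
After insert 'gnu': sets bits 2 6 -> bits=0011001000100
After insert 'bee': sets bits 5 11 -> bits=0011011000110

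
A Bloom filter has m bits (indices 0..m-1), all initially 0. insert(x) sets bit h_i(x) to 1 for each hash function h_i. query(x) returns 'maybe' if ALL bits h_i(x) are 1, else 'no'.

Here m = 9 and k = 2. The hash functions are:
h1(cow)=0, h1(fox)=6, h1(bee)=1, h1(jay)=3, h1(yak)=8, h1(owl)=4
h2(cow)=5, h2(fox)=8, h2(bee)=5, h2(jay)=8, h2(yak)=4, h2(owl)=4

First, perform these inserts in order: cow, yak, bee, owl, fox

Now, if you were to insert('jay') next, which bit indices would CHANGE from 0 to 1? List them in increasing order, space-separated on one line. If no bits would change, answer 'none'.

Start: bits=000000000
After insert 'cow': sets bits 0 5 -> bits=100001000
After insert 'yak': sets bits 4 8 -> bits=100011001
After insert 'bee': sets bits 1 5 -> bits=110011001
After insert 'owl': sets bits 4 -> bits=110011001
After insert 'fox': sets bits 6 8 -> bits=110011101
insert 'jay' would touch bits 3 8; currently bit3=0, bit8=1
Bits that are 0 among those (would change 0->1): 3

Answer: 3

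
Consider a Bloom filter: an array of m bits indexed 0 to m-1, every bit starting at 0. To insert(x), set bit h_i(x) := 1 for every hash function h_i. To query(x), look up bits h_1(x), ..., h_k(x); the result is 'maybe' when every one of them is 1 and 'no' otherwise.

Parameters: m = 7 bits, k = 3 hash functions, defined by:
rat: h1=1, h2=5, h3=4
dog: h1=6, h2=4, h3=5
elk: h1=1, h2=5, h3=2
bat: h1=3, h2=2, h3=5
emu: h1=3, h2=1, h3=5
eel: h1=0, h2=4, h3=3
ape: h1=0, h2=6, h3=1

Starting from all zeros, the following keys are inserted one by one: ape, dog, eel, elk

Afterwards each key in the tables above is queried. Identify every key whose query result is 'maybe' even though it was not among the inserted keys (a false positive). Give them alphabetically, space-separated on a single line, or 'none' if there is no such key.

Start: bits=0000000
After insert 'ape': sets bits 0 1 6 -> bits=1100001
After insert 'dog': sets bits 4 5 6 -> bits=1100111
After insert 'eel': sets bits 0 3 4 -> bits=1101111
After insert 'elk': sets bits 1 2 5 -> bits=1111111
Not inserted: bat emu rat — query each against bits=1111111:
query bat: checks bit2=1, bit3=1, bit5=1 (all 1) -> maybe => FALSE POSITIVE
query emu: checks bit1=1, bit3=1, bit5=1 (all 1) -> maybe => FALSE POSITIVE
query rat: checks bit1=1, bit4=1, bit5=1 (all 1) -> maybe => FALSE POSITIVE
False positives (alphabetical): bat emu rat

Answer: bat emu rat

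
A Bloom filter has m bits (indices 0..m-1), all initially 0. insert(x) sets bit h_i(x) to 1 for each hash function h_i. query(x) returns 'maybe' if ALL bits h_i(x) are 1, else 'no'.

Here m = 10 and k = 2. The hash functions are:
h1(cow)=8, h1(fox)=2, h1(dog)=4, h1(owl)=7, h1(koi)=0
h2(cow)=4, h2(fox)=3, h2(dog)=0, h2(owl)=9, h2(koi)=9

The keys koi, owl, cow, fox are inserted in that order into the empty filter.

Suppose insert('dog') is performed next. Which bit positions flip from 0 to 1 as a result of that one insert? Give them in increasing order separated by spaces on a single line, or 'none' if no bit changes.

Start: bits=0000000000
After insert 'koi': sets bits 0 9 -> bits=1000000001
After insert 'owl': sets bits 7 9 -> bits=1000000101
After insert 'cow': sets bits 4 8 -> bits=1000100111
After insert 'fox': sets bits 2 3 -> bits=1011100111
insert 'dog' would touch bits 0 4; currently bit0=1, bit4=1
Bits that are 0 among those (would change 0->1): none

Answer: none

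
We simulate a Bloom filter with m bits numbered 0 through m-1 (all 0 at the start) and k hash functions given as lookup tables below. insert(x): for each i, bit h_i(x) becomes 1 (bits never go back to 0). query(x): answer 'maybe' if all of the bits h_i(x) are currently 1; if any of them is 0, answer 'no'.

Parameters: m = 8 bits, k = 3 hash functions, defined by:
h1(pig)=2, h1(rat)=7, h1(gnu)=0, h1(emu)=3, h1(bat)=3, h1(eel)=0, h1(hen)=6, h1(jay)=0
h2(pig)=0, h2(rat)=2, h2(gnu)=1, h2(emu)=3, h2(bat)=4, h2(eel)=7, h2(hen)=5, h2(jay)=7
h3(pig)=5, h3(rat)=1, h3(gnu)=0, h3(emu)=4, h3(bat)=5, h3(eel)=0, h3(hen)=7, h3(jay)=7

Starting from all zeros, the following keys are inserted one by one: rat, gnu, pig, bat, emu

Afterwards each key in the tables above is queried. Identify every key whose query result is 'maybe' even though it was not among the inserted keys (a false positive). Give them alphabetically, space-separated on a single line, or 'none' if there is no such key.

Start: bits=00000000
After insert 'rat': sets bits 1 2 7 -> bits=01100001
After insert 'gnu': sets bits 0 1 -> bits=11100001
After insert 'pig': sets bits 0 2 5 -> bits=11100101
After insert 'bat': sets bits 3 4 5 -> bits=11111101
After insert 'emu': sets bits 3 4 -> bits=11111101
Not inserted: eel hen jay — query each against bits=11111101:
query eel: checks bit0=1, bit7=1 (all 1) -> maybe => FALSE POSITIVE
query hen: checks bit5=1, bit6=0, bit7=1 (has a 0) -> no => not a false positive
query jay: checks bit0=1, bit7=1 (all 1) -> maybe => FALSE POSITIVE
False positives (alphabetical): eel jay

Answer: eel jay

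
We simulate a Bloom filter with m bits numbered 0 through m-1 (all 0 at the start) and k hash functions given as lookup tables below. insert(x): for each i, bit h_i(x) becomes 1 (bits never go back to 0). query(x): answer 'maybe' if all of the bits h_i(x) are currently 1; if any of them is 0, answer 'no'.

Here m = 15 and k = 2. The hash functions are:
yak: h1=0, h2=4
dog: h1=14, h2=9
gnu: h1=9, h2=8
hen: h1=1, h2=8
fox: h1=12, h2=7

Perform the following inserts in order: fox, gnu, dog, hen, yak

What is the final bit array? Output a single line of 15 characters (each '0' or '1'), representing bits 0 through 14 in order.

Answer: 110010011100101

Derivation:
Start: bits=000000000000000
After insert 'fox': sets bits 7 12 -> bits=000000010000100
After insert 'gnu': sets bits 8 9 -> bits=000000011100100
After insert 'dog': sets bits 9 14 -> bits=000000011100101
After insert 'hen': sets bits 1 8 -> bits=010000011100101
After insert 'yak': sets bits 0 4 -> bits=110010011100101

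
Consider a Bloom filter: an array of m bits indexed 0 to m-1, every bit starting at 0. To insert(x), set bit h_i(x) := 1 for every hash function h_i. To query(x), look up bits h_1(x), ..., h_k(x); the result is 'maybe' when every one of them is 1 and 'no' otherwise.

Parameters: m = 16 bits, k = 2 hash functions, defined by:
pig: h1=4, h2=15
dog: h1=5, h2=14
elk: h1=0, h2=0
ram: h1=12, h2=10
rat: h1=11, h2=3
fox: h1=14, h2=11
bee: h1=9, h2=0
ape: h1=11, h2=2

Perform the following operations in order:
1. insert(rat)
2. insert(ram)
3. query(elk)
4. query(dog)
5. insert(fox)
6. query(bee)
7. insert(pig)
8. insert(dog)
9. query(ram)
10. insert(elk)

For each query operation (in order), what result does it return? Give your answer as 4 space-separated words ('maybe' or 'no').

Answer: no no no maybe

Derivation:
Start: bits=0000000000000000
Op 1: insert rat -> sets bits 3 11 -> bits=0001000000010000
Op 2: insert ram -> sets bits 10 12 -> bits=0001000000111000
Op 3: query elk -> checks bit0=0 (has a 0) -> no
Op 4: query dog -> checks bit5=0, bit14=0 (has a 0) -> no
Op 5: insert fox -> sets bits 11 14 -> bits=0001000000111010
Op 6: query bee -> checks bit0=0, bit9=0 (has a 0) -> no
Op 7: insert pig -> sets bits 4 15 -> bits=0001100000111011
Op 8: insert dog -> sets bits 5 14 -> bits=0001110000111011
Op 9: query ram -> checks bit10=1, bit12=1 (all 1) -> maybe
Op 10: insert elk -> sets bits 0 -> bits=1001110000111011
Query results in order: no no no maybe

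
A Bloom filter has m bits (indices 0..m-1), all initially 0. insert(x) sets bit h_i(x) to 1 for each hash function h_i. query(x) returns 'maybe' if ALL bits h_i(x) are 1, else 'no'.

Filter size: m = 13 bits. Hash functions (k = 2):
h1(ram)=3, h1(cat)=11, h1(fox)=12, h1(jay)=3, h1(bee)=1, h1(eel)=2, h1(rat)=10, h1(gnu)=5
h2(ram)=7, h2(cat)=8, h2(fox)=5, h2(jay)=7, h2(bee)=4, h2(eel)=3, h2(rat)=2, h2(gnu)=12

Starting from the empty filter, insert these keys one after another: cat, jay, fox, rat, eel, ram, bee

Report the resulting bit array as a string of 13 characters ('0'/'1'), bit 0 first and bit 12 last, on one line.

Start: bits=0000000000000
After insert 'cat': sets bits 8 11 -> bits=0000000010010
After insert 'jay': sets bits 3 7 -> bits=0001000110010
After insert 'fox': sets bits 5 12 -> bits=0001010110011
After insert 'rat': sets bits 2 10 -> bits=0011010110111
After insert 'eel': sets bits 2 3 -> bits=0011010110111
After insert 'ram': sets bits 3 7 -> bits=0011010110111
After insert 'bee': sets bits 1 4 -> bits=0111110110111

Answer: 0111110110111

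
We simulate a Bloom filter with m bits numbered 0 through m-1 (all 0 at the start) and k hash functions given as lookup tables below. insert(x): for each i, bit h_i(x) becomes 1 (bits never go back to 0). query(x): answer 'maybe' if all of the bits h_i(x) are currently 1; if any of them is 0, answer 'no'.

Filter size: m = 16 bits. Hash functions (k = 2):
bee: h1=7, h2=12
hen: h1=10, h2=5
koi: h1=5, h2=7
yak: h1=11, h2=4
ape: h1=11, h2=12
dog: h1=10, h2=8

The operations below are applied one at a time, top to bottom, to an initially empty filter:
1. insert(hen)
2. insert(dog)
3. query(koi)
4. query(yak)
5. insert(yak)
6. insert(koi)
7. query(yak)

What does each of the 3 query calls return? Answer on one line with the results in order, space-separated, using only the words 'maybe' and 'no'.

Answer: no no maybe

Derivation:
Start: bits=0000000000000000
Op 1: insert hen -> sets bits 5 10 -> bits=0000010000100000
Op 2: insert dog -> sets bits 8 10 -> bits=0000010010100000
Op 3: query koi -> checks bit5=1, bit7=0 (has a 0) -> no
Op 4: query yak -> checks bit4=0, bit11=0 (has a 0) -> no
Op 5: insert yak -> sets bits 4 11 -> bits=0000110010110000
Op 6: insert koi -> sets bits 5 7 -> bits=0000110110110000
Op 7: query yak -> checks bit4=1, bit11=1 (all 1) -> maybe
Query results in order: no no maybe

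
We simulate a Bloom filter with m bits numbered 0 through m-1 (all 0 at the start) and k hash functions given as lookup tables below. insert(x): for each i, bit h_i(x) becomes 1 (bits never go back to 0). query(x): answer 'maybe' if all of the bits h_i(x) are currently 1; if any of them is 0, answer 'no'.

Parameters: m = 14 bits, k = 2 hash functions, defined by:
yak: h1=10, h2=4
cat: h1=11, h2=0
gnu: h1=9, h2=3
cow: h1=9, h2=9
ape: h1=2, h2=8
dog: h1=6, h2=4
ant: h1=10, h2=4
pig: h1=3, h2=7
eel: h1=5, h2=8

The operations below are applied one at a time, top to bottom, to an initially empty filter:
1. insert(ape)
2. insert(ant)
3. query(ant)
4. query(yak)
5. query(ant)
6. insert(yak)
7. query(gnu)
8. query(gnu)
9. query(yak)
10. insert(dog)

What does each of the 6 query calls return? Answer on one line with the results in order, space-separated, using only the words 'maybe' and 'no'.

Start: bits=00000000000000
Op 1: insert ape -> sets bits 2 8 -> bits=00100000100000
Op 2: insert ant -> sets bits 4 10 -> bits=00101000101000
Op 3: query ant -> checks bit4=1, bit10=1 (all 1) -> maybe
Op 4: query yak -> checks bit4=1, bit10=1 (all 1) -> maybe
Op 5: query ant -> checks bit4=1, bit10=1 (all 1) -> maybe
Op 6: insert yak -> sets bits 4 10 -> bits=00101000101000
Op 7: query gnu -> checks bit3=0, bit9=0 (has a 0) -> no
Op 8: query gnu -> checks bit3=0, bit9=0 (has a 0) -> no
Op 9: query yak -> checks bit4=1, bit10=1 (all 1) -> maybe
Op 10: insert dog -> sets bits 4 6 -> bits=00101010101000
Query results in order: maybe maybe maybe no no maybe

Answer: maybe maybe maybe no no maybe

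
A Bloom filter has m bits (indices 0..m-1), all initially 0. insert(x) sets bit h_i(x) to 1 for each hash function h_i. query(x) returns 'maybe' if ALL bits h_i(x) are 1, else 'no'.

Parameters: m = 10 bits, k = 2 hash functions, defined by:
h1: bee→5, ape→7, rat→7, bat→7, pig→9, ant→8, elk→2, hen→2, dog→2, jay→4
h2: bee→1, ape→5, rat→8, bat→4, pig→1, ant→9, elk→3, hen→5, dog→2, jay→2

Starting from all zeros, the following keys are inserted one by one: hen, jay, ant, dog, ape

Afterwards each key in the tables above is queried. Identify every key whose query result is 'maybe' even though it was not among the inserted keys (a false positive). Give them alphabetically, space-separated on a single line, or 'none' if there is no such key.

Start: bits=0000000000
After insert 'hen': sets bits 2 5 -> bits=0010010000
After insert 'jay': sets bits 2 4 -> bits=0010110000
After insert 'ant': sets bits 8 9 -> bits=0010110011
After insert 'dog': sets bits 2 -> bits=0010110011
After insert 'ape': sets bits 5 7 -> bits=0010110111
Not inserted: bat bee elk pig rat — query each against bits=0010110111:
query bat: checks bit4=1, bit7=1 (all 1) -> maybe => FALSE POSITIVE
query bee: checks bit1=0, bit5=1 (has a 0) -> no => not a false positive
query elk: checks bit2=1, bit3=0 (has a 0) -> no => not a false positive
query pig: checks bit1=0, bit9=1 (has a 0) -> no => not a false positive
query rat: checks bit7=1, bit8=1 (all 1) -> maybe => FALSE POSITIVE
False positives (alphabetical): bat rat

Answer: bat rat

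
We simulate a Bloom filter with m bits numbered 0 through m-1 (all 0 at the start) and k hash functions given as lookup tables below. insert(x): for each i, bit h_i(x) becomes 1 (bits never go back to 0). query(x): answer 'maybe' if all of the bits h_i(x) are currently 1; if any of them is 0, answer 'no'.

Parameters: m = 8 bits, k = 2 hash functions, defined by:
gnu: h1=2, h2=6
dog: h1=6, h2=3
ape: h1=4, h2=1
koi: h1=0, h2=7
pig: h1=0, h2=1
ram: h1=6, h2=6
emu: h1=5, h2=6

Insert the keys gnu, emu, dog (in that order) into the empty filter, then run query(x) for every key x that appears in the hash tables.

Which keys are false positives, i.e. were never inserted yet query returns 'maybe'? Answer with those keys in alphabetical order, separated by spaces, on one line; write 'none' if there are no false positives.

Start: bits=00000000
After insert 'gnu': sets bits 2 6 -> bits=00100010
After insert 'emu': sets bits 5 6 -> bits=00100110
After insert 'dog': sets bits 3 6 -> bits=00110110
Not inserted: ape koi pig ram — query each against bits=00110110:
query ape: checks bit1=0, bit4=0 (has a 0) -> no => not a false positive
query koi: checks bit0=0, bit7=0 (has a 0) -> no => not a false positive
query pig: checks bit0=0, bit1=0 (has a 0) -> no => not a false positive
query ram: checks bit6=1 (all 1) -> maybe => FALSE POSITIVE
False positives (alphabetical): ram

Answer: ram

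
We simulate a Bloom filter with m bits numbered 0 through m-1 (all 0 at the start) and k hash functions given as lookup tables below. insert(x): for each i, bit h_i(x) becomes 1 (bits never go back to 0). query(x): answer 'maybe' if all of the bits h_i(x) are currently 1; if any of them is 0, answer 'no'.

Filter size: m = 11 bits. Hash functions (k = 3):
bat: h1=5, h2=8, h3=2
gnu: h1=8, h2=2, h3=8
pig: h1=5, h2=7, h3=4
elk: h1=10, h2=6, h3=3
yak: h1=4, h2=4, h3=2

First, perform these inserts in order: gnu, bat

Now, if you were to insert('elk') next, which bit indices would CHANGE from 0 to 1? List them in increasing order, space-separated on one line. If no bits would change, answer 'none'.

Answer: 3 6 10

Derivation:
Start: bits=00000000000
After insert 'gnu': sets bits 2 8 -> bits=00100000100
After insert 'bat': sets bits 2 5 8 -> bits=00100100100
insert 'elk' would touch bits 3 6 10; currently bit3=0, bit6=0, bit10=0
Bits that are 0 among those (would change 0->1): 3 6 10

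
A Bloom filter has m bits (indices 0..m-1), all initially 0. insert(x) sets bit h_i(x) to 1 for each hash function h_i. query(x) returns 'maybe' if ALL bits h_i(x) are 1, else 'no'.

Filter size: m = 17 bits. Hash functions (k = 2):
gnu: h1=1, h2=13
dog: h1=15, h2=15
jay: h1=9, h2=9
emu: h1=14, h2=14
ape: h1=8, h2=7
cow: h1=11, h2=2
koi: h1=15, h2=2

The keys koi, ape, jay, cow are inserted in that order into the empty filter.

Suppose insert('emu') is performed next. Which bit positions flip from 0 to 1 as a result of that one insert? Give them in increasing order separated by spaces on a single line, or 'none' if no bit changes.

Answer: 14

Derivation:
Start: bits=00000000000000000
After insert 'koi': sets bits 2 15 -> bits=00100000000000010
After insert 'ape': sets bits 7 8 -> bits=00100001100000010
After insert 'jay': sets bits 9 -> bits=00100001110000010
After insert 'cow': sets bits 2 11 -> bits=00100001110100010
insert 'emu' would touch bits 14; currently bit14=0
Bits that are 0 among those (would change 0->1): 14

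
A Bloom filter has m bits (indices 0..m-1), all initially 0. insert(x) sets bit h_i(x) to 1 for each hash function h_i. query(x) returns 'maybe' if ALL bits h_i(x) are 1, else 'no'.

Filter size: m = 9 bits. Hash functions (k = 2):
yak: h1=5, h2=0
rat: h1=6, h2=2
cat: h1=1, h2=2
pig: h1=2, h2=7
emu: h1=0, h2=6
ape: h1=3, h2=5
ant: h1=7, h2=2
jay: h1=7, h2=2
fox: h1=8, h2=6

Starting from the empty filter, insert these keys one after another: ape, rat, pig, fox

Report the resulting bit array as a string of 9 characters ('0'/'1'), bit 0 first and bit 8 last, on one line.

Start: bits=000000000
After insert 'ape': sets bits 3 5 -> bits=000101000
After insert 'rat': sets bits 2 6 -> bits=001101100
After insert 'pig': sets bits 2 7 -> bits=001101110
After insert 'fox': sets bits 6 8 -> bits=001101111

Answer: 001101111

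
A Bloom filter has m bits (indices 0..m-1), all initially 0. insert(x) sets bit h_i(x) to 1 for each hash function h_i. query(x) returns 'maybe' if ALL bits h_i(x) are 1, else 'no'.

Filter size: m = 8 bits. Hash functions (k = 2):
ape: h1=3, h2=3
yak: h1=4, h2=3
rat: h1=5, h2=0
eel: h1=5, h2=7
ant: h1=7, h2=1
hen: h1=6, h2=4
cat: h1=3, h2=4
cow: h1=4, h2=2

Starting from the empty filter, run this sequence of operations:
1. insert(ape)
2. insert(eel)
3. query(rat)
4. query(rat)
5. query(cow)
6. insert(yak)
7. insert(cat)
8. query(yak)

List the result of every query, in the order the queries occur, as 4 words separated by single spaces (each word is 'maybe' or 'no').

Start: bits=00000000
Op 1: insert ape -> sets bits 3 -> bits=00010000
Op 2: insert eel -> sets bits 5 7 -> bits=00010101
Op 3: query rat -> checks bit0=0, bit5=1 (has a 0) -> no
Op 4: query rat -> checks bit0=0, bit5=1 (has a 0) -> no
Op 5: query cow -> checks bit2=0, bit4=0 (has a 0) -> no
Op 6: insert yak -> sets bits 3 4 -> bits=00011101
Op 7: insert cat -> sets bits 3 4 -> bits=00011101
Op 8: query yak -> checks bit3=1, bit4=1 (all 1) -> maybe
Query results in order: no no no maybe

Answer: no no no maybe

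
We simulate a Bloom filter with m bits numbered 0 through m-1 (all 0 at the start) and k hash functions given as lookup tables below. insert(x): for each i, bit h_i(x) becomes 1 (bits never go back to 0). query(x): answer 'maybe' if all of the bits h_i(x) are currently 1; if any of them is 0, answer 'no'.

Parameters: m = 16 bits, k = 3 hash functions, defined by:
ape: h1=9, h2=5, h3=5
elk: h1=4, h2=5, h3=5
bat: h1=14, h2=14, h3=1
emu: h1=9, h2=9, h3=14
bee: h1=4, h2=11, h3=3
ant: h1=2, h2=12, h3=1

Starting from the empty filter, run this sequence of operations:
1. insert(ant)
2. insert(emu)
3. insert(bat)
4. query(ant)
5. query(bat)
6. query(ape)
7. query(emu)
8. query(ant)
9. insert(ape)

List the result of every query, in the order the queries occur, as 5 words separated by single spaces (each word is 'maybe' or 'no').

Start: bits=0000000000000000
Op 1: insert ant -> sets bits 1 2 12 -> bits=0110000000001000
Op 2: insert emu -> sets bits 9 14 -> bits=0110000001001010
Op 3: insert bat -> sets bits 1 14 -> bits=0110000001001010
Op 4: query ant -> checks bit1=1, bit2=1, bit12=1 (all 1) -> maybe
Op 5: query bat -> checks bit1=1, bit14=1 (all 1) -> maybe
Op 6: query ape -> checks bit5=0, bit9=1 (has a 0) -> no
Op 7: query emu -> checks bit9=1, bit14=1 (all 1) -> maybe
Op 8: query ant -> checks bit1=1, bit2=1, bit12=1 (all 1) -> maybe
Op 9: insert ape -> sets bits 5 9 -> bits=0110010001001010
Query results in order: maybe maybe no maybe maybe

Answer: maybe maybe no maybe maybe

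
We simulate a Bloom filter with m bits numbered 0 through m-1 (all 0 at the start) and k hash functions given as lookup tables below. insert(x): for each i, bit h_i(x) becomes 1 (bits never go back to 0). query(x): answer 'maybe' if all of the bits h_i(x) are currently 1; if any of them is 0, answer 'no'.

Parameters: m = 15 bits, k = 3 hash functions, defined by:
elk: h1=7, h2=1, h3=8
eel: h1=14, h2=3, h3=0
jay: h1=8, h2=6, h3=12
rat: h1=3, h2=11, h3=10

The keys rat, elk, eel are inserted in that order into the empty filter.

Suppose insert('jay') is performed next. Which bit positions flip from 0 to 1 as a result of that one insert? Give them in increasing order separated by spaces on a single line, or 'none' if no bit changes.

Start: bits=000000000000000
After insert 'rat': sets bits 3 10 11 -> bits=000100000011000
After insert 'elk': sets bits 1 7 8 -> bits=010100011011000
After insert 'eel': sets bits 0 3 14 -> bits=110100011011001
insert 'jay' would touch bits 6 8 12; currently bit6=0, bit8=1, bit12=0
Bits that are 0 among those (would change 0->1): 6 12

Answer: 6 12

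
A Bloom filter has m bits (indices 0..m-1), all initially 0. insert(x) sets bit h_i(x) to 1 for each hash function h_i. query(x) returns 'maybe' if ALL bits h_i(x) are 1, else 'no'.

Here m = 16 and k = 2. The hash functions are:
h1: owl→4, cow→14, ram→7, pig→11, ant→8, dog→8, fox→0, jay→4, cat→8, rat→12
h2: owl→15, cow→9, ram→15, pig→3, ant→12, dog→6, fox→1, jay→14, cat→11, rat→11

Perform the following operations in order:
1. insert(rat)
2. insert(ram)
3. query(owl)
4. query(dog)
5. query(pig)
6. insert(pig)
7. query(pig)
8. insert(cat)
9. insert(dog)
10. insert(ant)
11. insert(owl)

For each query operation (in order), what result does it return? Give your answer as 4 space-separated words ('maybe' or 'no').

Answer: no no no maybe

Derivation:
Start: bits=0000000000000000
Op 1: insert rat -> sets bits 11 12 -> bits=0000000000011000
Op 2: insert ram -> sets bits 7 15 -> bits=0000000100011001
Op 3: query owl -> checks bit4=0, bit15=1 (has a 0) -> no
Op 4: query dog -> checks bit6=0, bit8=0 (has a 0) -> no
Op 5: query pig -> checks bit3=0, bit11=1 (has a 0) -> no
Op 6: insert pig -> sets bits 3 11 -> bits=0001000100011001
Op 7: query pig -> checks bit3=1, bit11=1 (all 1) -> maybe
Op 8: insert cat -> sets bits 8 11 -> bits=0001000110011001
Op 9: insert dog -> sets bits 6 8 -> bits=0001001110011001
Op 10: insert ant -> sets bits 8 12 -> bits=0001001110011001
Op 11: insert owl -> sets bits 4 15 -> bits=0001101110011001
Query results in order: no no no maybe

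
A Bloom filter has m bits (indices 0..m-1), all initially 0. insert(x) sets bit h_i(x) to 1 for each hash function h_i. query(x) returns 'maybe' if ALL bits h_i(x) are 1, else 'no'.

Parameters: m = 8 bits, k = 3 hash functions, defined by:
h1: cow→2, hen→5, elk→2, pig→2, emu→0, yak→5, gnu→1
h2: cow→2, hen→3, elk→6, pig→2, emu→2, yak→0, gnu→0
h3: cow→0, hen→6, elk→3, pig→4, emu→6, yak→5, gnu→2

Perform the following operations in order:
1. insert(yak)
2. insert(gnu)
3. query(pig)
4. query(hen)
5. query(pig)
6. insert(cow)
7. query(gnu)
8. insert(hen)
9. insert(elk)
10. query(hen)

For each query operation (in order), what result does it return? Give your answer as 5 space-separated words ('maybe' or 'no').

Answer: no no no maybe maybe

Derivation:
Start: bits=00000000
Op 1: insert yak -> sets bits 0 5 -> bits=10000100
Op 2: insert gnu -> sets bits 0 1 2 -> bits=11100100
Op 3: query pig -> checks bit2=1, bit4=0 (has a 0) -> no
Op 4: query hen -> checks bit3=0, bit5=1, bit6=0 (has a 0) -> no
Op 5: query pig -> checks bit2=1, bit4=0 (has a 0) -> no
Op 6: insert cow -> sets bits 0 2 -> bits=11100100
Op 7: query gnu -> checks bit0=1, bit1=1, bit2=1 (all 1) -> maybe
Op 8: insert hen -> sets bits 3 5 6 -> bits=11110110
Op 9: insert elk -> sets bits 2 3 6 -> bits=11110110
Op 10: query hen -> checks bit3=1, bit5=1, bit6=1 (all 1) -> maybe
Query results in order: no no no maybe maybe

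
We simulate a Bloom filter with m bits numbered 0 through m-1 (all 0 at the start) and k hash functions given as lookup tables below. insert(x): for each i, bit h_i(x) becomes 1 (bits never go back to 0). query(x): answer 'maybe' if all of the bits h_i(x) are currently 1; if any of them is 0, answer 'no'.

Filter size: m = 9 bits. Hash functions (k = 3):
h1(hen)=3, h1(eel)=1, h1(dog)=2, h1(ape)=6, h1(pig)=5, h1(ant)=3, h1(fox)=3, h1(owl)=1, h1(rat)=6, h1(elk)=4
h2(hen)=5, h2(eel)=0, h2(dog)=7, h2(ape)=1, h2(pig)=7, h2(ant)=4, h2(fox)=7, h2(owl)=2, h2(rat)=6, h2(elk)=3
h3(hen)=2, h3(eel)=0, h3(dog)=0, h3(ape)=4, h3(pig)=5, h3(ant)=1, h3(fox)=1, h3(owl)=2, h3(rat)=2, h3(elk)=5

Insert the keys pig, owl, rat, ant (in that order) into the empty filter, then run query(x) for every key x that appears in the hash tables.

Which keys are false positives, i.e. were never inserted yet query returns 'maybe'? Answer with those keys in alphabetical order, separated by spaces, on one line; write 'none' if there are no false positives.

Answer: ape elk fox hen

Derivation:
Start: bits=000000000
After insert 'pig': sets bits 5 7 -> bits=000001010
After insert 'owl': sets bits 1 2 -> bits=011001010
After insert 'rat': sets bits 2 6 -> bits=011001110
After insert 'ant': sets bits 1 3 4 -> bits=011111110
Not inserted: ape dog eel elk fox hen — query each against bits=011111110:
query ape: checks bit1=1, bit4=1, bit6=1 (all 1) -> maybe => FALSE POSITIVE
query dog: checks bit0=0, bit2=1, bit7=1 (has a 0) -> no => not a false positive
query eel: checks bit0=0, bit1=1 (has a 0) -> no => not a false positive
query elk: checks bit3=1, bit4=1, bit5=1 (all 1) -> maybe => FALSE POSITIVE
query fox: checks bit1=1, bit3=1, bit7=1 (all 1) -> maybe => FALSE POSITIVE
query hen: checks bit2=1, bit3=1, bit5=1 (all 1) -> maybe => FALSE POSITIVE
False positives (alphabetical): ape elk fox hen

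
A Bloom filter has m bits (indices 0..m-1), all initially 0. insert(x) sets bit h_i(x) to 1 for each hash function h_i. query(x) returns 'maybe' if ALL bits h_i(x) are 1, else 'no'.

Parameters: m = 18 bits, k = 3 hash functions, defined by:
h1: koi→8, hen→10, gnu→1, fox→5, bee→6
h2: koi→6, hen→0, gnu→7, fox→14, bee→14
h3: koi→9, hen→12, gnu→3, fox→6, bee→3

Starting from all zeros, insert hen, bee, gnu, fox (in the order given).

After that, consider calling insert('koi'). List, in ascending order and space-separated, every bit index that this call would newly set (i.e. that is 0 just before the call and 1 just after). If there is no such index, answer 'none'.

Answer: 8 9

Derivation:
Start: bits=000000000000000000
After insert 'hen': sets bits 0 10 12 -> bits=100000000010100000
After insert 'bee': sets bits 3 6 14 -> bits=100100100010101000
After insert 'gnu': sets bits 1 3 7 -> bits=110100110010101000
After insert 'fox': sets bits 5 6 14 -> bits=110101110010101000
insert 'koi' would touch bits 6 8 9; currently bit6=1, bit8=0, bit9=0
Bits that are 0 among those (would change 0->1): 8 9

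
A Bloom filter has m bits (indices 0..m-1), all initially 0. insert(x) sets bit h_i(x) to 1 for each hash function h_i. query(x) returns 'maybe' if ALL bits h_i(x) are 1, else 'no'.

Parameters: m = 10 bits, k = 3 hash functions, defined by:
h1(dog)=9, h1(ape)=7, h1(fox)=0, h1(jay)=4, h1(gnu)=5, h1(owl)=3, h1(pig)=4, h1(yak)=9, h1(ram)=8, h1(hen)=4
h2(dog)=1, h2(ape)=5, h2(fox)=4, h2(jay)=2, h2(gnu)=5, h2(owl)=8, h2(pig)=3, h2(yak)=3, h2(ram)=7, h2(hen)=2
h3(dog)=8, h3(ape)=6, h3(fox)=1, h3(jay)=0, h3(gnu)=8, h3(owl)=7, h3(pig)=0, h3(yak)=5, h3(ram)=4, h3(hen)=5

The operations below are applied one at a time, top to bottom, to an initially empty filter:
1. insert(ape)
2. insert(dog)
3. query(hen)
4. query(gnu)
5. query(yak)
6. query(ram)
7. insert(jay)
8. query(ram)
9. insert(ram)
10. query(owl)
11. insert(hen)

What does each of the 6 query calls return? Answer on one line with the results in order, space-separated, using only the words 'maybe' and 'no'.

Start: bits=0000000000
Op 1: insert ape -> sets bits 5 6 7 -> bits=0000011100
Op 2: insert dog -> sets bits 1 8 9 -> bits=0100011111
Op 3: query hen -> checks bit2=0, bit4=0, bit5=1 (has a 0) -> no
Op 4: query gnu -> checks bit5=1, bit8=1 (all 1) -> maybe
Op 5: query yak -> checks bit3=0, bit5=1, bit9=1 (has a 0) -> no
Op 6: query ram -> checks bit4=0, bit7=1, bit8=1 (has a 0) -> no
Op 7: insert jay -> sets bits 0 2 4 -> bits=1110111111
Op 8: query ram -> checks bit4=1, bit7=1, bit8=1 (all 1) -> maybe
Op 9: insert ram -> sets bits 4 7 8 -> bits=1110111111
Op 10: query owl -> checks bit3=0, bit7=1, bit8=1 (has a 0) -> no
Op 11: insert hen -> sets bits 2 4 5 -> bits=1110111111
Query results in order: no maybe no no maybe no

Answer: no maybe no no maybe no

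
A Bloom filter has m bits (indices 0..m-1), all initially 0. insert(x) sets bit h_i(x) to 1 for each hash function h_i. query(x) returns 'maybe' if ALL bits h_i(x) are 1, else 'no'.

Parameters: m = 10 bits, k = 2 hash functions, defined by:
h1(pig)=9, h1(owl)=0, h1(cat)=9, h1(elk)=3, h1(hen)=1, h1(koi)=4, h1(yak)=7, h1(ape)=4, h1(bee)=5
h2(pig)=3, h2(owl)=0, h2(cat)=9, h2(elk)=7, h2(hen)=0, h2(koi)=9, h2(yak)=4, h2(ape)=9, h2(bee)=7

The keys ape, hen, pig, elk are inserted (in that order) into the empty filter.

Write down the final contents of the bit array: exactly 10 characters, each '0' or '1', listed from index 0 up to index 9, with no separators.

Start: bits=0000000000
After insert 'ape': sets bits 4 9 -> bits=0000100001
After insert 'hen': sets bits 0 1 -> bits=1100100001
After insert 'pig': sets bits 3 9 -> bits=1101100001
After insert 'elk': sets bits 3 7 -> bits=1101100101

Answer: 1101100101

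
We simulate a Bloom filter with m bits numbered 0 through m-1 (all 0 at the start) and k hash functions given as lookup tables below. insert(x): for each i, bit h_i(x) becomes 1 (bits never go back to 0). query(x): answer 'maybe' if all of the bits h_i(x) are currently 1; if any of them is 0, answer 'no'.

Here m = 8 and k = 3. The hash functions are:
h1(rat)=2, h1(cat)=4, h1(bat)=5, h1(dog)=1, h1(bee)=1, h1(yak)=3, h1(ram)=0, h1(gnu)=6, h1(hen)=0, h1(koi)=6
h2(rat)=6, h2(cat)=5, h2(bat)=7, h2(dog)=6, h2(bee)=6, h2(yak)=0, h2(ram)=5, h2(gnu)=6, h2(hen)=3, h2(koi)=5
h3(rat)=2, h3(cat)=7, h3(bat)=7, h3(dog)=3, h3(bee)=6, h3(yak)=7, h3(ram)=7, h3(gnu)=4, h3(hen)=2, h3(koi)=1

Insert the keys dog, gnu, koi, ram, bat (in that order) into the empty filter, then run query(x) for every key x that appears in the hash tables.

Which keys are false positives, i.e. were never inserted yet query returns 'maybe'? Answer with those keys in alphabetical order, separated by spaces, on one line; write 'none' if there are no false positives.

Start: bits=00000000
After insert 'dog': sets bits 1 3 6 -> bits=01010010
After insert 'gnu': sets bits 4 6 -> bits=01011010
After insert 'koi': sets bits 1 5 6 -> bits=01011110
After insert 'ram': sets bits 0 5 7 -> bits=11011111
After insert 'bat': sets bits 5 7 -> bits=11011111
Not inserted: bee cat hen rat yak — query each against bits=11011111:
query bee: checks bit1=1, bit6=1 (all 1) -> maybe => FALSE POSITIVE
query cat: checks bit4=1, bit5=1, bit7=1 (all 1) -> maybe => FALSE POSITIVE
query hen: checks bit0=1, bit2=0, bit3=1 (has a 0) -> no => not a false positive
query rat: checks bit2=0, bit6=1 (has a 0) -> no => not a false positive
query yak: checks bit0=1, bit3=1, bit7=1 (all 1) -> maybe => FALSE POSITIVE
False positives (alphabetical): bee cat yak

Answer: bee cat yak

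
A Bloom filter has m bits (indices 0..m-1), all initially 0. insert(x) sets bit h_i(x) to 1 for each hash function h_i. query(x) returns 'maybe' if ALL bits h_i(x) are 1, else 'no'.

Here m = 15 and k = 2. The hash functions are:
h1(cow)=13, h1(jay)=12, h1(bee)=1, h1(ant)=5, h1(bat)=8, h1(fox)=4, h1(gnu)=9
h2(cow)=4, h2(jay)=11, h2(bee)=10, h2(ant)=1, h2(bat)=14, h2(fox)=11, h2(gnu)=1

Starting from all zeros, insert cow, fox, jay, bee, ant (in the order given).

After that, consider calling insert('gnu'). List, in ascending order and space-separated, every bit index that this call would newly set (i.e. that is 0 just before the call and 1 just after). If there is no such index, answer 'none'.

Start: bits=000000000000000
After insert 'cow': sets bits 4 13 -> bits=000010000000010
After insert 'fox': sets bits 4 11 -> bits=000010000001010
After insert 'jay': sets bits 11 12 -> bits=000010000001110
After insert 'bee': sets bits 1 10 -> bits=010010000011110
After insert 'ant': sets bits 1 5 -> bits=010011000011110
insert 'gnu' would touch bits 1 9; currently bit1=1, bit9=0
Bits that are 0 among those (would change 0->1): 9

Answer: 9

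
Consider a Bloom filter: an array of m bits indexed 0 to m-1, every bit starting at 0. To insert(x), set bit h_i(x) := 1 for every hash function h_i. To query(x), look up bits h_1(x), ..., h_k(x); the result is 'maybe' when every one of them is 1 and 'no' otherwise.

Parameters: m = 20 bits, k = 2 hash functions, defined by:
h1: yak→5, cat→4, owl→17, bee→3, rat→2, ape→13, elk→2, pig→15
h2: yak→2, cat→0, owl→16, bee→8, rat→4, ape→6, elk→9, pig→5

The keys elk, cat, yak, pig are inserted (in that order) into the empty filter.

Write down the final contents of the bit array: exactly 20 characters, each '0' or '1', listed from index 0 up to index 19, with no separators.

Answer: 10101100010000010000

Derivation:
Start: bits=00000000000000000000
After insert 'elk': sets bits 2 9 -> bits=00100000010000000000
After insert 'cat': sets bits 0 4 -> bits=10101000010000000000
After insert 'yak': sets bits 2 5 -> bits=10101100010000000000
After insert 'pig': sets bits 5 15 -> bits=10101100010000010000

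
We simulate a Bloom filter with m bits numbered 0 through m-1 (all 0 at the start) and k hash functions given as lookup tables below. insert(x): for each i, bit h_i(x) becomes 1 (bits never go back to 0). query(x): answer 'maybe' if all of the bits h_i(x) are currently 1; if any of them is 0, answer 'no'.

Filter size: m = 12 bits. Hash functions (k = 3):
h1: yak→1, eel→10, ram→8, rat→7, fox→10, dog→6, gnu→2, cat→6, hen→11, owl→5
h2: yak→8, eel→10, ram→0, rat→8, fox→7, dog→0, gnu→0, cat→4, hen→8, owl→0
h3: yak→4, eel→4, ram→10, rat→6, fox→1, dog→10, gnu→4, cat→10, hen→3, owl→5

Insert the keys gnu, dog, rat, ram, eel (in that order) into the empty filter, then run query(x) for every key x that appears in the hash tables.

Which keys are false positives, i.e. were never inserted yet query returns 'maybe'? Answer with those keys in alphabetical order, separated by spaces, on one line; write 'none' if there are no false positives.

Start: bits=000000000000
After insert 'gnu': sets bits 0 2 4 -> bits=101010000000
After insert 'dog': sets bits 0 6 10 -> bits=101010100010
After insert 'rat': sets bits 6 7 8 -> bits=101010111010
After insert 'ram': sets bits 0 8 10 -> bits=101010111010
After insert 'eel': sets bits 4 10 -> bits=101010111010
Not inserted: cat fox hen owl yak — query each against bits=101010111010:
query cat: checks bit4=1, bit6=1, bit10=1 (all 1) -> maybe => FALSE POSITIVE
query fox: checks bit1=0, bit7=1, bit10=1 (has a 0) -> no => not a false positive
query hen: checks bit3=0, bit8=1, bit11=0 (has a 0) -> no => not a false positive
query owl: checks bit0=1, bit5=0 (has a 0) -> no => not a false positive
query yak: checks bit1=0, bit4=1, bit8=1 (has a 0) -> no => not a false positive
False positives (alphabetical): cat

Answer: cat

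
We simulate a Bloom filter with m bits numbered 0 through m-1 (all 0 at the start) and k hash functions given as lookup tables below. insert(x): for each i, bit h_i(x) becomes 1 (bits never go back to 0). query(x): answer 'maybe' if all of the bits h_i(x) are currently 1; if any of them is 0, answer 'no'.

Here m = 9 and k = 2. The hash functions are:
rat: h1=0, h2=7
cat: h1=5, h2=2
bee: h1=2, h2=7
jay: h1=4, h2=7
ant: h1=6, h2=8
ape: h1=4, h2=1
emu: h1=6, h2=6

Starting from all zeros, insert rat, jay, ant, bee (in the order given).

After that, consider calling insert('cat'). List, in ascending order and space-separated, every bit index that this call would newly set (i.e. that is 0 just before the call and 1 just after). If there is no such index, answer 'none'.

Start: bits=000000000
After insert 'rat': sets bits 0 7 -> bits=100000010
After insert 'jay': sets bits 4 7 -> bits=100010010
After insert 'ant': sets bits 6 8 -> bits=100010111
After insert 'bee': sets bits 2 7 -> bits=101010111
insert 'cat' would touch bits 2 5; currently bit2=1, bit5=0
Bits that are 0 among those (would change 0->1): 5

Answer: 5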